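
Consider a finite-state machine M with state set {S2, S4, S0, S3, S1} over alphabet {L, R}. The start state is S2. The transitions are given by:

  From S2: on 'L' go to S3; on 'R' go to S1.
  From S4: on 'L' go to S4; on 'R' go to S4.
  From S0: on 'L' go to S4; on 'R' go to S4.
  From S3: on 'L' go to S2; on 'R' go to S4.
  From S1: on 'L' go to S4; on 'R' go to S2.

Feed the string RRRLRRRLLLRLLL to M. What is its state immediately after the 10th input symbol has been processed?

Trace: S2 -R-> S1 -R-> S2 -R-> S1 -L-> S4 -R-> S4 -R-> S4 -R-> S4 -L-> S4 -L-> S4 -L-> S4
After 10 symbols: S4.

S4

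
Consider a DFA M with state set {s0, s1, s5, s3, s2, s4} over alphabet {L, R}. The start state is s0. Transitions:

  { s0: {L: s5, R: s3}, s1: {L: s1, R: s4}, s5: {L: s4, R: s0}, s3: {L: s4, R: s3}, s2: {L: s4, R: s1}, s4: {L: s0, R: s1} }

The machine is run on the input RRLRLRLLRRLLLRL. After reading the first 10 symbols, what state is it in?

s0 → s3 → s3 → s4 → s1 → s1 → s4 → s0 → s5 → s0 → s3
After 10 symbols: s3.

s3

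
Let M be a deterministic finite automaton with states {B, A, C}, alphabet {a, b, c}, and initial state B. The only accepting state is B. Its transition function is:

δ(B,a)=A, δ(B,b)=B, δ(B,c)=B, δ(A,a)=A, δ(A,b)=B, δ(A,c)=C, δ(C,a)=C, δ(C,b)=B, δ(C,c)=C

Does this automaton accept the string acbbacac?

Trace: B -a-> A -c-> C -b-> B -b-> B -a-> A -c-> C -a-> C -c-> C
End state C is not accepting.

No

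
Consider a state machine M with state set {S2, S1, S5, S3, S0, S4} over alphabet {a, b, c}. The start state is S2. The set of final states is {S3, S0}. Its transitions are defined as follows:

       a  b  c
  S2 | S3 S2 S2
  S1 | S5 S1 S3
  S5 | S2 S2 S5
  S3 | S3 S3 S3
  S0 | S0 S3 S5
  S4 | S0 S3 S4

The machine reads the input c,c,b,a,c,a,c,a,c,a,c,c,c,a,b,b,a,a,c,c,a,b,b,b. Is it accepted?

start at S2
read 'c': S2 → S2
read 'c': S2 → S2
read 'b': S2 → S2
read 'a': S2 → S3
read 'c': S3 → S3
read 'a': S3 → S3
read 'c': S3 → S3
read 'a': S3 → S3
read 'c': S3 → S3
read 'a': S3 → S3
read 'c': S3 → S3
read 'c': S3 → S3
read 'c': S3 → S3
read 'a': S3 → S3
read 'b': S3 → S3
read 'b': S3 → S3
read 'a': S3 → S3
read 'a': S3 → S3
read 'c': S3 → S3
read 'c': S3 → S3
read 'a': S3 → S3
read 'b': S3 → S3
read 'b': S3 → S3
read 'b': S3 → S3
End state S3 is accepting.

Yes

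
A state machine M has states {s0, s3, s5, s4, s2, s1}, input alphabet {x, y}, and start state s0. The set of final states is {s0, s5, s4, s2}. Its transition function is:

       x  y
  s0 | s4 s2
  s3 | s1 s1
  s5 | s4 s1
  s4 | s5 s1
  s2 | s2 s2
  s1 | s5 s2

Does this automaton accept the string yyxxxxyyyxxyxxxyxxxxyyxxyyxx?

Yes

s0 → s2 → s2 → s2 → s2 → s2 → s2 → s2 → s2 → s2 → s2 → s2 → s2 → s2 → s2 → s2 → s2 → s2 → s2 → s2 → s2 → s2 → s2 → s2 → s2 → s2 → s2 → s2 → s2
End state s2 is accepting.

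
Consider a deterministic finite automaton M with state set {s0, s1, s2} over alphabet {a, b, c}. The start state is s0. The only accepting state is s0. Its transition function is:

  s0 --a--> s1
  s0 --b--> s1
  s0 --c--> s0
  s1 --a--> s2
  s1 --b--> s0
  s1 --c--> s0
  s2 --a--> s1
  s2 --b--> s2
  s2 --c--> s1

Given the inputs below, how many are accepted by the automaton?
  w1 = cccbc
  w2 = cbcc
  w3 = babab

3

w1: Trace: s0 -c-> s0 -c-> s0 -c-> s0 -b-> s1 -c-> s0  → end s0, accepted
w2: Trace: s0 -c-> s0 -b-> s1 -c-> s0 -c-> s0  → end s0, accepted
w3: Trace: s0 -b-> s1 -a-> s2 -b-> s2 -a-> s1 -b-> s0  → end s0, accepted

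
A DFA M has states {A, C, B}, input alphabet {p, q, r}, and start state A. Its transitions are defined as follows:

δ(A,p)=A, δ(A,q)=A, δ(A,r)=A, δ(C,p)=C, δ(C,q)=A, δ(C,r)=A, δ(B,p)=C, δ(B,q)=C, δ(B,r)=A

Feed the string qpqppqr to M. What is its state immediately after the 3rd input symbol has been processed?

Trace: A -q-> A -p-> A -q-> A
After 3 symbols: A.

A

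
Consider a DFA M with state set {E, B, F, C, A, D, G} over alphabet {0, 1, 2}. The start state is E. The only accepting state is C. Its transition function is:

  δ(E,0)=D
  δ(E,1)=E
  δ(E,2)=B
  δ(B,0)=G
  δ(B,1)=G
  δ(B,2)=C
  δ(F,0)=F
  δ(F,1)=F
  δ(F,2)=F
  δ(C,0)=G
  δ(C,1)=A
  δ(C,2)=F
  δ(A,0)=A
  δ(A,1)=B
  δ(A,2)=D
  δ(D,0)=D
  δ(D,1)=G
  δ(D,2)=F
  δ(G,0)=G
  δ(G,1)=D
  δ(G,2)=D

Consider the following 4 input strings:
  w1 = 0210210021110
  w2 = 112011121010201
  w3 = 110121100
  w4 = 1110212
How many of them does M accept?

0

w1: E → D → F → F → F → F → F → F → F → F → F → F → F → F  → end F, rejected
w2: E → E → E → B → G → D → G → D → F → F → F → F → F → F → F → F  → end F, rejected
w3: E → E → E → D → G → D → G → D → D → D  → end D, rejected
w4: E → E → E → E → D → F → F → F  → end F, rejected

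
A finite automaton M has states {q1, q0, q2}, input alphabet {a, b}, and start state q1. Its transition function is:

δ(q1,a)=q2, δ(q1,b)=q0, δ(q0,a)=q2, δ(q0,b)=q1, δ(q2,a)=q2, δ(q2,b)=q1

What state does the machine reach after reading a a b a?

start at q1
read 'a': q1 → q2
read 'a': q2 → q2
read 'b': q2 → q1
read 'a': q1 → q2

q2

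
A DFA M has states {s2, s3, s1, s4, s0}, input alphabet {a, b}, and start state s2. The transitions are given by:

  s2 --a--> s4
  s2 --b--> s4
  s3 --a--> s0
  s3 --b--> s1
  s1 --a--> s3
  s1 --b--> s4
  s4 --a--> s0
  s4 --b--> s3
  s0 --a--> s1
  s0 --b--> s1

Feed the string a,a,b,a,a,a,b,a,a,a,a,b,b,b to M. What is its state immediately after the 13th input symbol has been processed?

start at s2
read 'a': s2 → s4
read 'a': s4 → s0
read 'b': s0 → s1
read 'a': s1 → s3
read 'a': s3 → s0
read 'a': s0 → s1
read 'b': s1 → s4
read 'a': s4 → s0
read 'a': s0 → s1
read 'a': s1 → s3
read 'a': s3 → s0
read 'b': s0 → s1
read 'b': s1 → s4
After 13 symbols: s4.

s4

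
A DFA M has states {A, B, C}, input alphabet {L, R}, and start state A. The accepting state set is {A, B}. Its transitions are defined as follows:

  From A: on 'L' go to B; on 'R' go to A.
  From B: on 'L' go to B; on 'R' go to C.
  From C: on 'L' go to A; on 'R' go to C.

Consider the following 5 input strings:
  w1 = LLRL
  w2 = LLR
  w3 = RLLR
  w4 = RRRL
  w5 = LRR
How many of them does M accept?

w1:
  start at A
  read 'L': A → B
  read 'L': B → B
  read 'R': B → C
  read 'L': C → A
  end A, accepted
w2:
  start at A
  read 'L': A → B
  read 'L': B → B
  read 'R': B → C
  end C, rejected
w3:
  start at A
  read 'R': A → A
  read 'L': A → B
  read 'L': B → B
  read 'R': B → C
  end C, rejected
w4:
  start at A
  read 'R': A → A
  read 'R': A → A
  read 'R': A → A
  read 'L': A → B
  end B, accepted
w5:
  start at A
  read 'L': A → B
  read 'R': B → C
  read 'R': C → C
  end C, rejected

2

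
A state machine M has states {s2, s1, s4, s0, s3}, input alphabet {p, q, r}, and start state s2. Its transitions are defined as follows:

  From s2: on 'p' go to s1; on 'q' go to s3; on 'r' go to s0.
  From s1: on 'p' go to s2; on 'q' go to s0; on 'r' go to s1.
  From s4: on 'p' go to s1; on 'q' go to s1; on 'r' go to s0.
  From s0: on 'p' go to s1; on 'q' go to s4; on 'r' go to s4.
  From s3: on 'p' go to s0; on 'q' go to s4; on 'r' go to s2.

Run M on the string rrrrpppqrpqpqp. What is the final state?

s1

Trace: s2 -r-> s0 -r-> s4 -r-> s0 -r-> s4 -p-> s1 -p-> s2 -p-> s1 -q-> s0 -r-> s4 -p-> s1 -q-> s0 -p-> s1 -q-> s0 -p-> s1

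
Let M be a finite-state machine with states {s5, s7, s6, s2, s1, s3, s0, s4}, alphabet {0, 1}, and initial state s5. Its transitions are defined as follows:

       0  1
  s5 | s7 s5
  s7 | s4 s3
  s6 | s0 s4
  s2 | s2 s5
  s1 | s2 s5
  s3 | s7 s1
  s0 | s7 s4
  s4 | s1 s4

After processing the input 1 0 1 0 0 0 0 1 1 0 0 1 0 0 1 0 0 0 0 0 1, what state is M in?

Trace: s5 -1-> s5 -0-> s7 -1-> s3 -0-> s7 -0-> s4 -0-> s1 -0-> s2 -1-> s5 -1-> s5 -0-> s7 -0-> s4 -1-> s4 -0-> s1 -0-> s2 -1-> s5 -0-> s7 -0-> s4 -0-> s1 -0-> s2 -0-> s2 -1-> s5

s5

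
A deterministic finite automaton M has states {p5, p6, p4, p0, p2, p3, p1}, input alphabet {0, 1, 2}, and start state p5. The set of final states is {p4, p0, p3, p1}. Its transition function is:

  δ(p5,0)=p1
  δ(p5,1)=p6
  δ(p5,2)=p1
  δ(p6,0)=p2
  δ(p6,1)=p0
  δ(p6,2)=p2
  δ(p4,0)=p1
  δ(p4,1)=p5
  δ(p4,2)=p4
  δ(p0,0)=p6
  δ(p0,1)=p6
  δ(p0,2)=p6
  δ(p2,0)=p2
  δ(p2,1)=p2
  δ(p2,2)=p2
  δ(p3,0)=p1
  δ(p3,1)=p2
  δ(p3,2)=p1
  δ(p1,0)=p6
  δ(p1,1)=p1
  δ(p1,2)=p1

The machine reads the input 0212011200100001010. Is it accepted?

start at p5
read '0': p5 → p1
read '2': p1 → p1
read '1': p1 → p1
read '2': p1 → p1
read '0': p1 → p6
read '1': p6 → p0
read '1': p0 → p6
read '2': p6 → p2
read '0': p2 → p2
read '0': p2 → p2
read '1': p2 → p2
read '0': p2 → p2
read '0': p2 → p2
read '0': p2 → p2
read '0': p2 → p2
read '1': p2 → p2
read '0': p2 → p2
read '1': p2 → p2
read '0': p2 → p2
End state p2 is not accepting.

No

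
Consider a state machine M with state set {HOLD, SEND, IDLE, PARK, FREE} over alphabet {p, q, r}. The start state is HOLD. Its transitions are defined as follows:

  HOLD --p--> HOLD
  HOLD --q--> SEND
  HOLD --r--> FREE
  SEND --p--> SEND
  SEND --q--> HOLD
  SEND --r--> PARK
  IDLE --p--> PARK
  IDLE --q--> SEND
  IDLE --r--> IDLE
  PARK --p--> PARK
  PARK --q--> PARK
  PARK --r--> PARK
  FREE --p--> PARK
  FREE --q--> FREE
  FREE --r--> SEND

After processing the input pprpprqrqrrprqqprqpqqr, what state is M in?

PARK

Trace: HOLD -p-> HOLD -p-> HOLD -r-> FREE -p-> PARK -p-> PARK -r-> PARK -q-> PARK -r-> PARK -q-> PARK -r-> PARK -r-> PARK -p-> PARK -r-> PARK -q-> PARK -q-> PARK -p-> PARK -r-> PARK -q-> PARK -p-> PARK -q-> PARK -q-> PARK -r-> PARK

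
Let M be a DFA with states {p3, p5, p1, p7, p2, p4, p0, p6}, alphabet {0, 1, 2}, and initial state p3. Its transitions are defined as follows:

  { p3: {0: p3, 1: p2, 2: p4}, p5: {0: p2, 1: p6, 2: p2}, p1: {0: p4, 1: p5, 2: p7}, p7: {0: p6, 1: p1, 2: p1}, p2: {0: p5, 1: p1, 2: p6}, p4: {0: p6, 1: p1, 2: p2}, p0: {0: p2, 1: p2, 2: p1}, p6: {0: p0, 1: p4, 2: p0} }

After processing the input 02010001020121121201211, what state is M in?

start at p3
read '0': p3 → p3
read '2': p3 → p4
read '0': p4 → p6
read '1': p6 → p4
read '0': p4 → p6
read '0': p6 → p0
read '0': p0 → p2
read '1': p2 → p1
read '0': p1 → p4
read '2': p4 → p2
read '0': p2 → p5
read '1': p5 → p6
read '2': p6 → p0
read '1': p0 → p2
read '1': p2 → p1
read '2': p1 → p7
read '1': p7 → p1
read '2': p1 → p7
read '0': p7 → p6
read '1': p6 → p4
read '2': p4 → p2
read '1': p2 → p1
read '1': p1 → p5

p5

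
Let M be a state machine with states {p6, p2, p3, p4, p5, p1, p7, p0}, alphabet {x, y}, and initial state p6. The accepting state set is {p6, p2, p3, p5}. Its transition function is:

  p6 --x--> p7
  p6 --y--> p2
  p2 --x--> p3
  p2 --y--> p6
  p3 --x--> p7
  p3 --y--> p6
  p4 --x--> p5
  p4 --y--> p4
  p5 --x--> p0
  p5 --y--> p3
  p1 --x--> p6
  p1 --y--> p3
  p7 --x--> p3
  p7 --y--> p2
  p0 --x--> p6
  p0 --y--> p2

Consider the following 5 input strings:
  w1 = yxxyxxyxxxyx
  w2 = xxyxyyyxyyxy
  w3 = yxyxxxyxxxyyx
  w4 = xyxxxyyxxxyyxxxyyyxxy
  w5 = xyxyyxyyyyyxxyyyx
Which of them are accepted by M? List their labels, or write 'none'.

w1: Trace: p6 -y-> p2 -x-> p3 -x-> p7 -y-> p2 -x-> p3 -x-> p7 -y-> p2 -x-> p3 -x-> p7 -x-> p3 -y-> p6 -x-> p7  → end p7, rejected
w2: Trace: p6 -x-> p7 -x-> p3 -y-> p6 -x-> p7 -y-> p2 -y-> p6 -y-> p2 -x-> p3 -y-> p6 -y-> p2 -x-> p3 -y-> p6  → end p6, accepted
w3: Trace: p6 -y-> p2 -x-> p3 -y-> p6 -x-> p7 -x-> p3 -x-> p7 -y-> p2 -x-> p3 -x-> p7 -x-> p3 -y-> p6 -y-> p2 -x-> p3  → end p3, accepted
w4: Trace: p6 -x-> p7 -y-> p2 -x-> p3 -x-> p7 -x-> p3 -y-> p6 -y-> p2 -x-> p3 -x-> p7 -x-> p3 -y-> p6 -y-> p2 -x-> p3 -x-> p7 -x-> p3 -y-> p6 -y-> p2 -y-> p6 -x-> p7 -x-> p3 -y-> p6  → end p6, accepted
w5: Trace: p6 -x-> p7 -y-> p2 -x-> p3 -y-> p6 -y-> p2 -x-> p3 -y-> p6 -y-> p2 -y-> p6 -y-> p2 -y-> p6 -x-> p7 -x-> p3 -y-> p6 -y-> p2 -y-> p6 -x-> p7  → end p7, rejected

w2, w3, w4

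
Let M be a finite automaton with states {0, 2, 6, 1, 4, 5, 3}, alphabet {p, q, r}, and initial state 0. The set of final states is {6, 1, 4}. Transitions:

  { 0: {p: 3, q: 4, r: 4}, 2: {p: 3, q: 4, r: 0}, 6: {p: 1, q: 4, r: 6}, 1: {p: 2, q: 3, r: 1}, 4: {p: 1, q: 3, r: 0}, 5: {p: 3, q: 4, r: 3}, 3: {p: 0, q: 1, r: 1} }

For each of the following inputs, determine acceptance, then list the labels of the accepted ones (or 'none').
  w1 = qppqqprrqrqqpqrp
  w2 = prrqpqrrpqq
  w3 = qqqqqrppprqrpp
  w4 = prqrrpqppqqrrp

w2

w1:
  start at 0
  read 'q': 0 → 4
  read 'p': 4 → 1
  read 'p': 1 → 2
  read 'q': 2 → 4
  read 'q': 4 → 3
  read 'p': 3 → 0
  read 'r': 0 → 4
  read 'r': 4 → 0
  read 'q': 0 → 4
  read 'r': 4 → 0
  read 'q': 0 → 4
  read 'q': 4 → 3
  read 'p': 3 → 0
  read 'q': 0 → 4
  read 'r': 4 → 0
  read 'p': 0 → 3
  end 3, rejected
w2:
  start at 0
  read 'p': 0 → 3
  read 'r': 3 → 1
  read 'r': 1 → 1
  read 'q': 1 → 3
  read 'p': 3 → 0
  read 'q': 0 → 4
  read 'r': 4 → 0
  read 'r': 0 → 4
  read 'p': 4 → 1
  read 'q': 1 → 3
  read 'q': 3 → 1
  end 1, accepted
w3:
  start at 0
  read 'q': 0 → 4
  read 'q': 4 → 3
  read 'q': 3 → 1
  read 'q': 1 → 3
  read 'q': 3 → 1
  read 'r': 1 → 1
  read 'p': 1 → 2
  read 'p': 2 → 3
  read 'p': 3 → 0
  read 'r': 0 → 4
  read 'q': 4 → 3
  read 'r': 3 → 1
  read 'p': 1 → 2
  read 'p': 2 → 3
  end 3, rejected
w4:
  start at 0
  read 'p': 0 → 3
  read 'r': 3 → 1
  read 'q': 1 → 3
  read 'r': 3 → 1
  read 'r': 1 → 1
  read 'p': 1 → 2
  read 'q': 2 → 4
  read 'p': 4 → 1
  read 'p': 1 → 2
  read 'q': 2 → 4
  read 'q': 4 → 3
  read 'r': 3 → 1
  read 'r': 1 → 1
  read 'p': 1 → 2
  end 2, rejected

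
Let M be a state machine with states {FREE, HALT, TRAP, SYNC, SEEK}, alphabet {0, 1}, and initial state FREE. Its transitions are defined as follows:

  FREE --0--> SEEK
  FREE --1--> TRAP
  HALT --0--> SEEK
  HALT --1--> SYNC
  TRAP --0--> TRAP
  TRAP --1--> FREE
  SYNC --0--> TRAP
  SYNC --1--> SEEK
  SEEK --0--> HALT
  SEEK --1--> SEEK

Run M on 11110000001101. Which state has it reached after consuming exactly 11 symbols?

Trace: FREE -1-> TRAP -1-> FREE -1-> TRAP -1-> FREE -0-> SEEK -0-> HALT -0-> SEEK -0-> HALT -0-> SEEK -0-> HALT -1-> SYNC
After 11 symbols: SYNC.

SYNC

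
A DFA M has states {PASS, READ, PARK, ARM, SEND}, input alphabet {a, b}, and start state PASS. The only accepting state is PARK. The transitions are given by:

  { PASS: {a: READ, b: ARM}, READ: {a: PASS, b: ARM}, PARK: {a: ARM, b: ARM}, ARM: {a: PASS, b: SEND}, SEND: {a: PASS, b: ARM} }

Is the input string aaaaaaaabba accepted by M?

No

PASS → READ → PASS → READ → PASS → READ → PASS → READ → PASS → ARM → SEND → PASS
End state PASS is not accepting.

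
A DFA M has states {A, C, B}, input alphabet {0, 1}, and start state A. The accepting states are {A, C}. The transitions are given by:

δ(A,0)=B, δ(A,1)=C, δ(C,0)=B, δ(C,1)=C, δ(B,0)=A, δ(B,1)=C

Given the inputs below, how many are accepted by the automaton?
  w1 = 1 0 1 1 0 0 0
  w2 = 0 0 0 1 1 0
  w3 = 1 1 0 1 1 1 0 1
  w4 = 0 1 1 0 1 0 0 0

w1: Trace: A -1-> C -0-> B -1-> C -1-> C -0-> B -0-> A -0-> B  → end B, rejected
w2: Trace: A -0-> B -0-> A -0-> B -1-> C -1-> C -0-> B  → end B, rejected
w3: Trace: A -1-> C -1-> C -0-> B -1-> C -1-> C -1-> C -0-> B -1-> C  → end C, accepted
w4: Trace: A -0-> B -1-> C -1-> C -0-> B -1-> C -0-> B -0-> A -0-> B  → end B, rejected

1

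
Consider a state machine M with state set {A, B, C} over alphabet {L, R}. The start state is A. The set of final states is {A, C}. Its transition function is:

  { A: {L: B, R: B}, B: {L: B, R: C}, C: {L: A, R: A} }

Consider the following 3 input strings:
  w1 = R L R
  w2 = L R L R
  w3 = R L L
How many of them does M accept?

w1: A → B → B → C  → end C, accepted
w2: A → B → C → A → B  → end B, rejected
w3: A → B → B → B  → end B, rejected

1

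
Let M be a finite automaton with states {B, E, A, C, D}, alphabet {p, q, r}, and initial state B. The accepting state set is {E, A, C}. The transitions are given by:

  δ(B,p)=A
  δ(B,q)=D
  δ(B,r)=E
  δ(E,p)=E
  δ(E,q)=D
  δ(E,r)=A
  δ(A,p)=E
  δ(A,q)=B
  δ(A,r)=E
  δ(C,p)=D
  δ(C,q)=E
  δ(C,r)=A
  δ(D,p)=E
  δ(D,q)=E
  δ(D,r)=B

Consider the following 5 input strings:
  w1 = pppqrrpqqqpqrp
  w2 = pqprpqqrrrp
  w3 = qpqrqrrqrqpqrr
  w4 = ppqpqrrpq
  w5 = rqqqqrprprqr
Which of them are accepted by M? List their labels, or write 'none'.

w1, w2, w3, w5

w1: B → A → E → E → D → B → E → E → D → E → D → E → D → B → A  → end A, accepted
w2: B → A → B → A → E → E → D → E → A → E → A → E  → end E, accepted
w3: B → D → E → D → B → D → B → E → D → B → D → E → D → B → E  → end E, accepted
w4: B → A → E → D → E → D → B → E → E → D  → end D, rejected
w5: B → E → D → E → D → E → A → E → A → E → A → B → E  → end E, accepted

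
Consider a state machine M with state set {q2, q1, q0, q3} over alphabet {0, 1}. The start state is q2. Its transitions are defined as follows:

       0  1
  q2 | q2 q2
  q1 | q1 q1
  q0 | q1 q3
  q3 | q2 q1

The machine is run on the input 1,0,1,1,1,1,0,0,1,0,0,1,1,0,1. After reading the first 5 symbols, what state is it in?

start at q2
read '1': q2 → q2
read '0': q2 → q2
read '1': q2 → q2
read '1': q2 → q2
read '1': q2 → q2
After 5 symbols: q2.

q2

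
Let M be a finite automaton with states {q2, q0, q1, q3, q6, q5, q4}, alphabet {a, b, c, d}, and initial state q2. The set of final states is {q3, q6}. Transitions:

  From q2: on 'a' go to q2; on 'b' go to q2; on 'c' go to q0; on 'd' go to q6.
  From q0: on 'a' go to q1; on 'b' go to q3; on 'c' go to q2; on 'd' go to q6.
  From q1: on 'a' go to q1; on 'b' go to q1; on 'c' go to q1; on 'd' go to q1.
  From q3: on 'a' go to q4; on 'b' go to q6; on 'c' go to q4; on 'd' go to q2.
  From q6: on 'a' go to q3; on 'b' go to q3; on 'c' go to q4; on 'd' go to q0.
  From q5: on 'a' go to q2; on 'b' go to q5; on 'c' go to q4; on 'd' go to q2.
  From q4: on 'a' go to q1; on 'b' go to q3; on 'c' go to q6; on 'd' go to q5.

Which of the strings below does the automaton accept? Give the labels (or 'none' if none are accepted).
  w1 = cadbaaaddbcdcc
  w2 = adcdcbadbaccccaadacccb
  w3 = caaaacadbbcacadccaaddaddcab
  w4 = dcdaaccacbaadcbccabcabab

w2

w1: Trace: q2 -c-> q0 -a-> q1 -d-> q1 -b-> q1 -a-> q1 -a-> q1 -a-> q1 -d-> q1 -d-> q1 -b-> q1 -c-> q1 -d-> q1 -c-> q1 -c-> q1  → end q1, rejected
w2: Trace: q2 -a-> q2 -d-> q6 -c-> q4 -d-> q5 -c-> q4 -b-> q3 -a-> q4 -d-> q5 -b-> q5 -a-> q2 -c-> q0 -c-> q2 -c-> q0 -c-> q2 -a-> q2 -a-> q2 -d-> q6 -a-> q3 -c-> q4 -c-> q6 -c-> q4 -b-> q3  → end q3, accepted
w3: Trace: q2 -c-> q0 -a-> q1 -a-> q1 -a-> q1 -a-> q1 -c-> q1 -a-> q1 -d-> q1 -b-> q1 -b-> q1 -c-> q1 -a-> q1 -c-> q1 -a-> q1 -d-> q1 -c-> q1 -c-> q1 -a-> q1 -a-> q1 -d-> q1 -d-> q1 -a-> q1 -d-> q1 -d-> q1 -c-> q1 -a-> q1 -b-> q1  → end q1, rejected
w4: Trace: q2 -d-> q6 -c-> q4 -d-> q5 -a-> q2 -a-> q2 -c-> q0 -c-> q2 -a-> q2 -c-> q0 -b-> q3 -a-> q4 -a-> q1 -d-> q1 -c-> q1 -b-> q1 -c-> q1 -c-> q1 -a-> q1 -b-> q1 -c-> q1 -a-> q1 -b-> q1 -a-> q1 -b-> q1  → end q1, rejected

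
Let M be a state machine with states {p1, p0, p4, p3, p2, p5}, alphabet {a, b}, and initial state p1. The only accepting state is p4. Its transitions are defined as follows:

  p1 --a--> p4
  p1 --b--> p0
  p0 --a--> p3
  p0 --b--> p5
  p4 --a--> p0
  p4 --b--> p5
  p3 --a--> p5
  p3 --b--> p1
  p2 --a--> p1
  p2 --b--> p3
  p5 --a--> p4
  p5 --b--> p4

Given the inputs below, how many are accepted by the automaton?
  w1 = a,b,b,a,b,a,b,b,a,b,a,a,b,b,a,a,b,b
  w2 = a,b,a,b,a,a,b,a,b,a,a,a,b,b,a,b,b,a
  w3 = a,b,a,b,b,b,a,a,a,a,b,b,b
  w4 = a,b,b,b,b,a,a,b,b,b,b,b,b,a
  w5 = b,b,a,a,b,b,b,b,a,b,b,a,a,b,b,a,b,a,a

w1:
  start at p1
  read 'a': p1 → p4
  read 'b': p4 → p5
  read 'b': p5 → p4
  read 'a': p4 → p0
  read 'b': p0 → p5
  read 'a': p5 → p4
  read 'b': p4 → p5
  read 'b': p5 → p4
  read 'a': p4 → p0
  read 'b': p0 → p5
  read 'a': p5 → p4
  read 'a': p4 → p0
  read 'b': p0 → p5
  read 'b': p5 → p4
  read 'a': p4 → p0
  read 'a': p0 → p3
  read 'b': p3 → p1
  read 'b': p1 → p0
  end p0, rejected
w2:
  start at p1
  read 'a': p1 → p4
  read 'b': p4 → p5
  read 'a': p5 → p4
  read 'b': p4 → p5
  read 'a': p5 → p4
  read 'a': p4 → p0
  read 'b': p0 → p5
  read 'a': p5 → p4
  read 'b': p4 → p5
  read 'a': p5 → p4
  read 'a': p4 → p0
  read 'a': p0 → p3
  read 'b': p3 → p1
  read 'b': p1 → p0
  read 'a': p0 → p3
  read 'b': p3 → p1
  read 'b': p1 → p0
  read 'a': p0 → p3
  end p3, rejected
w3:
  start at p1
  read 'a': p1 → p4
  read 'b': p4 → p5
  read 'a': p5 → p4
  read 'b': p4 → p5
  read 'b': p5 → p4
  read 'b': p4 → p5
  read 'a': p5 → p4
  read 'a': p4 → p0
  read 'a': p0 → p3
  read 'a': p3 → p5
  read 'b': p5 → p4
  read 'b': p4 → p5
  read 'b': p5 → p4
  end p4, accepted
w4:
  start at p1
  read 'a': p1 → p4
  read 'b': p4 → p5
  read 'b': p5 → p4
  read 'b': p4 → p5
  read 'b': p5 → p4
  read 'a': p4 → p0
  read 'a': p0 → p3
  read 'b': p3 → p1
  read 'b': p1 → p0
  read 'b': p0 → p5
  read 'b': p5 → p4
  read 'b': p4 → p5
  read 'b': p5 → p4
  read 'a': p4 → p0
  end p0, rejected
w5:
  start at p1
  read 'b': p1 → p0
  read 'b': p0 → p5
  read 'a': p5 → p4
  read 'a': p4 → p0
  read 'b': p0 → p5
  read 'b': p5 → p4
  read 'b': p4 → p5
  read 'b': p5 → p4
  read 'a': p4 → p0
  read 'b': p0 → p5
  read 'b': p5 → p4
  read 'a': p4 → p0
  read 'a': p0 → p3
  read 'b': p3 → p1
  read 'b': p1 → p0
  read 'a': p0 → p3
  read 'b': p3 → p1
  read 'a': p1 → p4
  read 'a': p4 → p0
  end p0, rejected

1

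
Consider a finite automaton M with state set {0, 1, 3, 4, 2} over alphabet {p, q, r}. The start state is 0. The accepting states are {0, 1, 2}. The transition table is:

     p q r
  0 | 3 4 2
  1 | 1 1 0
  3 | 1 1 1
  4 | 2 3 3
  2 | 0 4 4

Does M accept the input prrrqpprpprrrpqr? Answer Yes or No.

Trace: 0 -p-> 3 -r-> 1 -r-> 0 -r-> 2 -q-> 4 -p-> 2 -p-> 0 -r-> 2 -p-> 0 -p-> 3 -r-> 1 -r-> 0 -r-> 2 -p-> 0 -q-> 4 -r-> 3
End state 3 is not accepting.

No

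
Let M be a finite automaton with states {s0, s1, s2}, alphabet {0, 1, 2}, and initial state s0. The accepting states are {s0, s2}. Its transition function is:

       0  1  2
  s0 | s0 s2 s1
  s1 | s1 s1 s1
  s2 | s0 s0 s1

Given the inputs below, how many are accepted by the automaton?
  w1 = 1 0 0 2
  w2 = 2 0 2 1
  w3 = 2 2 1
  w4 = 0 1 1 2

0

w1: s0 → s2 → s0 → s0 → s1  → end s1, rejected
w2: s0 → s1 → s1 → s1 → s1  → end s1, rejected
w3: s0 → s1 → s1 → s1  → end s1, rejected
w4: s0 → s0 → s2 → s0 → s1  → end s1, rejected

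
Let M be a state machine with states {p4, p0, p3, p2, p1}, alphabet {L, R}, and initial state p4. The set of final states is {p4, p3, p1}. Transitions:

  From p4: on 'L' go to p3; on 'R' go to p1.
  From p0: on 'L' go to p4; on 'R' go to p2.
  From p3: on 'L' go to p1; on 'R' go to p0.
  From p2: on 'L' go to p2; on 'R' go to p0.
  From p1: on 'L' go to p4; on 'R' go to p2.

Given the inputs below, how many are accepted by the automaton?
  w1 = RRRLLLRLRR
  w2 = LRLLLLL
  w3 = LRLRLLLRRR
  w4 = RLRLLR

w1: Trace: p4 -R-> p1 -R-> p2 -R-> p0 -L-> p4 -L-> p3 -L-> p1 -R-> p2 -L-> p2 -R-> p0 -R-> p2  → end p2, rejected
w2: Trace: p4 -L-> p3 -R-> p0 -L-> p4 -L-> p3 -L-> p1 -L-> p4 -L-> p3  → end p3, accepted
w3: Trace: p4 -L-> p3 -R-> p0 -L-> p4 -R-> p1 -L-> p4 -L-> p3 -L-> p1 -R-> p2 -R-> p0 -R-> p2  → end p2, rejected
w4: Trace: p4 -R-> p1 -L-> p4 -R-> p1 -L-> p4 -L-> p3 -R-> p0  → end p0, rejected

1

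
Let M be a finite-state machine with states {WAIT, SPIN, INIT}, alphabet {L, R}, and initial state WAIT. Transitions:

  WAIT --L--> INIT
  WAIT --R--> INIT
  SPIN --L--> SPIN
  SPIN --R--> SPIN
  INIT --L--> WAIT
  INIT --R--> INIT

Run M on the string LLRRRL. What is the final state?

WAIT

Trace: WAIT -L-> INIT -L-> WAIT -R-> INIT -R-> INIT -R-> INIT -L-> WAIT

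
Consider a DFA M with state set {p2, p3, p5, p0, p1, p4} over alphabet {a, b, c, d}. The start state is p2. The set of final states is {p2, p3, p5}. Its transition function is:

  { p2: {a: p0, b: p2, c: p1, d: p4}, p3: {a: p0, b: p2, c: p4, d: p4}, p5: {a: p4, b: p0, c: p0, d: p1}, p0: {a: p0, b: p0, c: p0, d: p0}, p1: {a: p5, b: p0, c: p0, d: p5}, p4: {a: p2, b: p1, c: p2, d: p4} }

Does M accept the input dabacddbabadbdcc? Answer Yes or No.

No

start at p2
read 'd': p2 → p4
read 'a': p4 → p2
read 'b': p2 → p2
read 'a': p2 → p0
read 'c': p0 → p0
read 'd': p0 → p0
read 'd': p0 → p0
read 'b': p0 → p0
read 'a': p0 → p0
read 'b': p0 → p0
read 'a': p0 → p0
read 'd': p0 → p0
read 'b': p0 → p0
read 'd': p0 → p0
read 'c': p0 → p0
read 'c': p0 → p0
End state p0 is not accepting.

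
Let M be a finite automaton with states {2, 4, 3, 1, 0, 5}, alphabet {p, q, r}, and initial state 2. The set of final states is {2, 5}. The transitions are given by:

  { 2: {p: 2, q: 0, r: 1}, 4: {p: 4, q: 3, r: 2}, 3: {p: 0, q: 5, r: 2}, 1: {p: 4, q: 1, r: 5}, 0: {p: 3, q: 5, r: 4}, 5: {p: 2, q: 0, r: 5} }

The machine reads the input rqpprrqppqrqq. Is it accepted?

Trace: 2 -r-> 1 -q-> 1 -p-> 4 -p-> 4 -r-> 2 -r-> 1 -q-> 1 -p-> 4 -p-> 4 -q-> 3 -r-> 2 -q-> 0 -q-> 5
End state 5 is accepting.

Yes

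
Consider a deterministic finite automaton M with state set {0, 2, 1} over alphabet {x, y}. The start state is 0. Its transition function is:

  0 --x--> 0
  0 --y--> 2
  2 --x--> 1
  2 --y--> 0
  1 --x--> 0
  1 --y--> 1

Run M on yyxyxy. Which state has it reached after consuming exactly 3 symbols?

Trace: 0 -y-> 2 -y-> 0 -x-> 0
After 3 symbols: 0.

0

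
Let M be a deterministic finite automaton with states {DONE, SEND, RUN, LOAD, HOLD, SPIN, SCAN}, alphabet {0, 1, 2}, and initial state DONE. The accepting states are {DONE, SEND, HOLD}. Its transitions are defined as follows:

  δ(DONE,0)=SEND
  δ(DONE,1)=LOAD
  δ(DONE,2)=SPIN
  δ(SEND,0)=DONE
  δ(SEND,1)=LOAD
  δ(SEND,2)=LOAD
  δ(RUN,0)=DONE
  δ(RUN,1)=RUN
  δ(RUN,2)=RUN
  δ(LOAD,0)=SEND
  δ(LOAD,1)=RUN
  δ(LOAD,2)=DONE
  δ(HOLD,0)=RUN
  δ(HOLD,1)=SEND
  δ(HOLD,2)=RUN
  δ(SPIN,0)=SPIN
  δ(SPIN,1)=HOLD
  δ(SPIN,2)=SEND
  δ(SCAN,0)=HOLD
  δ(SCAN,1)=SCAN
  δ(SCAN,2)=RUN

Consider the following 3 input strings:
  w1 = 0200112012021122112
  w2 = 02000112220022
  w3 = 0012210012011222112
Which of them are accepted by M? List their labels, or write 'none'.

w2

w1:
  start at DONE
  read '0': DONE → SEND
  read '2': SEND → LOAD
  read '0': LOAD → SEND
  read '0': SEND → DONE
  read '1': DONE → LOAD
  read '1': LOAD → RUN
  read '2': RUN → RUN
  read '0': RUN → DONE
  read '1': DONE → LOAD
  read '2': LOAD → DONE
  read '0': DONE → SEND
  read '2': SEND → LOAD
  read '1': LOAD → RUN
  read '1': RUN → RUN
  read '2': RUN → RUN
  read '2': RUN → RUN
  read '1': RUN → RUN
  read '1': RUN → RUN
  read '2': RUN → RUN
  end RUN, rejected
w2:
  start at DONE
  read '0': DONE → SEND
  read '2': SEND → LOAD
  read '0': LOAD → SEND
  read '0': SEND → DONE
  read '0': DONE → SEND
  read '1': SEND → LOAD
  read '1': LOAD → RUN
  read '2': RUN → RUN
  read '2': RUN → RUN
  read '2': RUN → RUN
  read '0': RUN → DONE
  read '0': DONE → SEND
  read '2': SEND → LOAD
  read '2': LOAD → DONE
  end DONE, accepted
w3:
  start at DONE
  read '0': DONE → SEND
  read '0': SEND → DONE
  read '1': DONE → LOAD
  read '2': LOAD → DONE
  read '2': DONE → SPIN
  read '1': SPIN → HOLD
  read '0': HOLD → RUN
  read '0': RUN → DONE
  read '1': DONE → LOAD
  read '2': LOAD → DONE
  read '0': DONE → SEND
  read '1': SEND → LOAD
  read '1': LOAD → RUN
  read '2': RUN → RUN
  read '2': RUN → RUN
  read '2': RUN → RUN
  read '1': RUN → RUN
  read '1': RUN → RUN
  read '2': RUN → RUN
  end RUN, rejected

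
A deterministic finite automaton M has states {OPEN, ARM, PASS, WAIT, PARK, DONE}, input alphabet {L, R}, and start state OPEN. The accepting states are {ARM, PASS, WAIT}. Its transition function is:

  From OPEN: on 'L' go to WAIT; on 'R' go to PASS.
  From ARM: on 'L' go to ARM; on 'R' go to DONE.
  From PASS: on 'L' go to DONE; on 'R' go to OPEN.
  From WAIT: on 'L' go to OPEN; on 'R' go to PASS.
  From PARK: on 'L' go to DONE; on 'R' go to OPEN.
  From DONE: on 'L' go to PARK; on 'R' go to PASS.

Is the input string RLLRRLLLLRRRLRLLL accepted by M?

start at OPEN
read 'R': OPEN → PASS
read 'L': PASS → DONE
read 'L': DONE → PARK
read 'R': PARK → OPEN
read 'R': OPEN → PASS
read 'L': PASS → DONE
read 'L': DONE → PARK
read 'L': PARK → DONE
read 'L': DONE → PARK
read 'R': PARK → OPEN
read 'R': OPEN → PASS
read 'R': PASS → OPEN
read 'L': OPEN → WAIT
read 'R': WAIT → PASS
read 'L': PASS → DONE
read 'L': DONE → PARK
read 'L': PARK → DONE
End state DONE is not accepting.

No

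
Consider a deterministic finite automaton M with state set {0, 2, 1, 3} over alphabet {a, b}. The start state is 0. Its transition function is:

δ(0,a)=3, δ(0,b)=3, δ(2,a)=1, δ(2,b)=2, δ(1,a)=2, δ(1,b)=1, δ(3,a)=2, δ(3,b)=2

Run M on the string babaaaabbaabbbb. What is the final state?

Trace: 0 -b-> 3 -a-> 2 -b-> 2 -a-> 1 -a-> 2 -a-> 1 -a-> 2 -b-> 2 -b-> 2 -a-> 1 -a-> 2 -b-> 2 -b-> 2 -b-> 2 -b-> 2

2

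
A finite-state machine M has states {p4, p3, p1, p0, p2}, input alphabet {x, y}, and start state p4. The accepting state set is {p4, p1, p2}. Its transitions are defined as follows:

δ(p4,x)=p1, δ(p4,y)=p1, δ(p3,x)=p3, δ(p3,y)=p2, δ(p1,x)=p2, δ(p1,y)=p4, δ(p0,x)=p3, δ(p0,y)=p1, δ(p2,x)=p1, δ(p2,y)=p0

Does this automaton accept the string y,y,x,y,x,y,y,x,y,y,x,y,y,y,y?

start at p4
read 'y': p4 → p1
read 'y': p1 → p4
read 'x': p4 → p1
read 'y': p1 → p4
read 'x': p4 → p1
read 'y': p1 → p4
read 'y': p4 → p1
read 'x': p1 → p2
read 'y': p2 → p0
read 'y': p0 → p1
read 'x': p1 → p2
read 'y': p2 → p0
read 'y': p0 → p1
read 'y': p1 → p4
read 'y': p4 → p1
End state p1 is accepting.

Yes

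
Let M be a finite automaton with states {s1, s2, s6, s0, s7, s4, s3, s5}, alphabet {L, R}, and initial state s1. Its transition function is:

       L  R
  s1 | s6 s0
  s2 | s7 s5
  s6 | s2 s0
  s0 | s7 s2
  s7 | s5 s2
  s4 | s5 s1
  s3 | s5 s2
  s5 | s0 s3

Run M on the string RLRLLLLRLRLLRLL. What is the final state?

start at s1
read 'R': s1 → s0
read 'L': s0 → s7
read 'R': s7 → s2
read 'L': s2 → s7
read 'L': s7 → s5
read 'L': s5 → s0
read 'L': s0 → s7
read 'R': s7 → s2
read 'L': s2 → s7
read 'R': s7 → s2
read 'L': s2 → s7
read 'L': s7 → s5
read 'R': s5 → s3
read 'L': s3 → s5
read 'L': s5 → s0

s0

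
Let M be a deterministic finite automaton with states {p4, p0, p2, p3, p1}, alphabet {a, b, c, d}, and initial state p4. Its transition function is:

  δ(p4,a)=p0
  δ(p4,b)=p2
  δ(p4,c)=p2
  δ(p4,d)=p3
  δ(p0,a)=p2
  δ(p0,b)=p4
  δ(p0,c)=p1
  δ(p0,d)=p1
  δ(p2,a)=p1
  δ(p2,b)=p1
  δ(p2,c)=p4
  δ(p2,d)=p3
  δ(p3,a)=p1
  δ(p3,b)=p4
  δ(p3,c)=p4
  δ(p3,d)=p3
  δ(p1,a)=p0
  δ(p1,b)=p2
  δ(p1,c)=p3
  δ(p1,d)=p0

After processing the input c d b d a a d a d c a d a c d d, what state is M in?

p3

Trace: p4 -c-> p2 -d-> p3 -b-> p4 -d-> p3 -a-> p1 -a-> p0 -d-> p1 -a-> p0 -d-> p1 -c-> p3 -a-> p1 -d-> p0 -a-> p2 -c-> p4 -d-> p3 -d-> p3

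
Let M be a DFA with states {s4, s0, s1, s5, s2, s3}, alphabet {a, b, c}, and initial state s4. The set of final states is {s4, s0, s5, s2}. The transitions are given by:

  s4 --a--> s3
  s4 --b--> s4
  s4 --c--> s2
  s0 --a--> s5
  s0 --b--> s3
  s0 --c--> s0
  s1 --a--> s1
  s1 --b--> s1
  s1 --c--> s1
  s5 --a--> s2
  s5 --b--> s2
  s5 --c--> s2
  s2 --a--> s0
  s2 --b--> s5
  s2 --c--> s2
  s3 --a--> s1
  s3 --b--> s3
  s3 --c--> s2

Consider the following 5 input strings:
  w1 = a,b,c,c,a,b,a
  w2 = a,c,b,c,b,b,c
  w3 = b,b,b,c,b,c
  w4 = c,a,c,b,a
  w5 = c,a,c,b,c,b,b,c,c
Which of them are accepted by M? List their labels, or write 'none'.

w2, w3, w5

w1: Trace: s4 -a-> s3 -b-> s3 -c-> s2 -c-> s2 -a-> s0 -b-> s3 -a-> s1  → end s1, rejected
w2: Trace: s4 -a-> s3 -c-> s2 -b-> s5 -c-> s2 -b-> s5 -b-> s2 -c-> s2  → end s2, accepted
w3: Trace: s4 -b-> s4 -b-> s4 -b-> s4 -c-> s2 -b-> s5 -c-> s2  → end s2, accepted
w4: Trace: s4 -c-> s2 -a-> s0 -c-> s0 -b-> s3 -a-> s1  → end s1, rejected
w5: Trace: s4 -c-> s2 -a-> s0 -c-> s0 -b-> s3 -c-> s2 -b-> s5 -b-> s2 -c-> s2 -c-> s2  → end s2, accepted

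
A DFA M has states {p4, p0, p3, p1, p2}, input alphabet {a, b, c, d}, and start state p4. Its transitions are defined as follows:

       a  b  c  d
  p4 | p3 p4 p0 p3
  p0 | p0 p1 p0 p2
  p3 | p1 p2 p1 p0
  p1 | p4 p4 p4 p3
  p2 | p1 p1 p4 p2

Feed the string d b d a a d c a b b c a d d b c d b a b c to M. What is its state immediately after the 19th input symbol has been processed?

p1

p4 → p3 → p2 → p2 → p1 → p4 → p3 → p1 → p4 → p4 → p4 → p0 → p0 → p2 → p2 → p1 → p4 → p3 → p2 → p1
After 19 symbols: p1.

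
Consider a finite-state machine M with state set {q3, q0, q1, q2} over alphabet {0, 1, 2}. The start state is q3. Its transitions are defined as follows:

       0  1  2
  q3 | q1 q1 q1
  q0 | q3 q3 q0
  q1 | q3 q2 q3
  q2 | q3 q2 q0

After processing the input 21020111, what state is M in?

start at q3
read '2': q3 → q1
read '1': q1 → q2
read '0': q2 → q3
read '2': q3 → q1
read '0': q1 → q3
read '1': q3 → q1
read '1': q1 → q2
read '1': q2 → q2

q2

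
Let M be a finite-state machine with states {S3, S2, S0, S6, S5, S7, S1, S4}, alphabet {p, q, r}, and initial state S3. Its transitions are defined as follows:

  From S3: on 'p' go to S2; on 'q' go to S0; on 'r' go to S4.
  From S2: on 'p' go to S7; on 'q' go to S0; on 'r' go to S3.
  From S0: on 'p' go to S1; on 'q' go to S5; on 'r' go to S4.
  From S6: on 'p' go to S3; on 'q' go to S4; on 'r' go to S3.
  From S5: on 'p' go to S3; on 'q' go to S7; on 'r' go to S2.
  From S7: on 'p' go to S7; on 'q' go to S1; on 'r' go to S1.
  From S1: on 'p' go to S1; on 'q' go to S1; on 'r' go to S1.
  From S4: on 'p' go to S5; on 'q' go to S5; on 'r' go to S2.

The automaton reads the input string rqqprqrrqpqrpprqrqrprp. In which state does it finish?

Trace: S3 -r-> S4 -q-> S5 -q-> S7 -p-> S7 -r-> S1 -q-> S1 -r-> S1 -r-> S1 -q-> S1 -p-> S1 -q-> S1 -r-> S1 -p-> S1 -p-> S1 -r-> S1 -q-> S1 -r-> S1 -q-> S1 -r-> S1 -p-> S1 -r-> S1 -p-> S1

S1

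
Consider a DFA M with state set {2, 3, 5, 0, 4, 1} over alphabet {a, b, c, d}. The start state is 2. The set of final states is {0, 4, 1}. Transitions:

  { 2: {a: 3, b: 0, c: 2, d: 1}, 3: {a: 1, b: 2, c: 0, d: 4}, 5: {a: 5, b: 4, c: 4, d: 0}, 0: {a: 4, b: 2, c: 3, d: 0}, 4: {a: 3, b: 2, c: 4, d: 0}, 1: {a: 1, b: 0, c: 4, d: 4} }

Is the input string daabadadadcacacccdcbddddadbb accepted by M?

2 → 1 → 1 → 1 → 0 → 4 → 0 → 4 → 0 → 4 → 0 → 3 → 1 → 4 → 3 → 0 → 3 → 0 → 0 → 3 → 2 → 1 → 4 → 0 → 0 → 4 → 0 → 2 → 0
End state 0 is accepting.

Yes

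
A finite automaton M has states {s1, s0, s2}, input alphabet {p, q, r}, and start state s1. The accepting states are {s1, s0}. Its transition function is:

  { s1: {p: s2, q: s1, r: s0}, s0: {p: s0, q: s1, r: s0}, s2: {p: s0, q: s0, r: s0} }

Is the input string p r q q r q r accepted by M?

Trace: s1 -p-> s2 -r-> s0 -q-> s1 -q-> s1 -r-> s0 -q-> s1 -r-> s0
End state s0 is accepting.

Yes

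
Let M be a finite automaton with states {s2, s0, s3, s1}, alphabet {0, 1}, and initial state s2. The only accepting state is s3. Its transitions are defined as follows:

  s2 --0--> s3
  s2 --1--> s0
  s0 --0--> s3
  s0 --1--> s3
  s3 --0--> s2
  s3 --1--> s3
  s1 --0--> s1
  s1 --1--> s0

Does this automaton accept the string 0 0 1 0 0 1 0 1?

Trace: s2 -0-> s3 -0-> s2 -1-> s0 -0-> s3 -0-> s2 -1-> s0 -0-> s3 -1-> s3
End state s3 is accepting.

Yes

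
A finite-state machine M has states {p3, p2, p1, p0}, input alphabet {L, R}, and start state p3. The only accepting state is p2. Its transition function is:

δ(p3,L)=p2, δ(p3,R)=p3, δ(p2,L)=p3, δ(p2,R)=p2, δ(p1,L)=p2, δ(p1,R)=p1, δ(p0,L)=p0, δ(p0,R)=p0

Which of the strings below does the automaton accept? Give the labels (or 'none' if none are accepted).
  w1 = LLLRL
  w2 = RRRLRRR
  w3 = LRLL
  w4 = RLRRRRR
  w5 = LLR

w1: p3 → p2 → p3 → p2 → p2 → p3  → end p3, rejected
w2: p3 → p3 → p3 → p3 → p2 → p2 → p2 → p2  → end p2, accepted
w3: p3 → p2 → p2 → p3 → p2  → end p2, accepted
w4: p3 → p3 → p2 → p2 → p2 → p2 → p2 → p2  → end p2, accepted
w5: p3 → p2 → p3 → p3  → end p3, rejected

w2, w3, w4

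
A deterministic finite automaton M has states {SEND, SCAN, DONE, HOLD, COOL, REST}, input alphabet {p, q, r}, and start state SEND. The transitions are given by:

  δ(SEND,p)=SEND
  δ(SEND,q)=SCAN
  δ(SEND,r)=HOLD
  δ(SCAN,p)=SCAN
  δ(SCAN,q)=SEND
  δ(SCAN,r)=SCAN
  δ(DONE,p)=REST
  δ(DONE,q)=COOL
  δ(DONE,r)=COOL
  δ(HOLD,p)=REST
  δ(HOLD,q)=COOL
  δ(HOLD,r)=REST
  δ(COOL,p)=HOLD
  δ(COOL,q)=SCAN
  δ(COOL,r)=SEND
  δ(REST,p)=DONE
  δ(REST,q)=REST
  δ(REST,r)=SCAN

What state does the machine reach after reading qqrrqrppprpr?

SCAN

SEND → SCAN → SEND → HOLD → REST → REST → SCAN → SCAN → SCAN → SCAN → SCAN → SCAN → SCAN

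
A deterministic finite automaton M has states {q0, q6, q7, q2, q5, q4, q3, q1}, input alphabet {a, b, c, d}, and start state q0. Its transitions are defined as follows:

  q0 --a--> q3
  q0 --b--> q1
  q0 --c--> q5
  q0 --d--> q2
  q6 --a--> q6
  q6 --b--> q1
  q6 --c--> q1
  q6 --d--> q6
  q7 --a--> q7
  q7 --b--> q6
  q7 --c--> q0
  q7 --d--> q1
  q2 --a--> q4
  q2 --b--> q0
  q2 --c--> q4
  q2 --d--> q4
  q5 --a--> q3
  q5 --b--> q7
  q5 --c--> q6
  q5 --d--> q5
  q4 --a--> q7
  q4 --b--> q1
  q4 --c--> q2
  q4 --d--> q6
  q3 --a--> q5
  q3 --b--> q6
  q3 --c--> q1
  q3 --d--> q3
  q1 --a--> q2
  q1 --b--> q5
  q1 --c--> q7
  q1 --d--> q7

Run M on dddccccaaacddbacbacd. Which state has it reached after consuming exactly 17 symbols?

start at q0
read 'd': q0 → q2
read 'd': q2 → q4
read 'd': q4 → q6
read 'c': q6 → q1
read 'c': q1 → q7
read 'c': q7 → q0
read 'c': q0 → q5
read 'a': q5 → q3
read 'a': q3 → q5
read 'a': q5 → q3
read 'c': q3 → q1
read 'd': q1 → q7
read 'd': q7 → q1
read 'b': q1 → q5
read 'a': q5 → q3
read 'c': q3 → q1
read 'b': q1 → q5
After 17 symbols: q5.

q5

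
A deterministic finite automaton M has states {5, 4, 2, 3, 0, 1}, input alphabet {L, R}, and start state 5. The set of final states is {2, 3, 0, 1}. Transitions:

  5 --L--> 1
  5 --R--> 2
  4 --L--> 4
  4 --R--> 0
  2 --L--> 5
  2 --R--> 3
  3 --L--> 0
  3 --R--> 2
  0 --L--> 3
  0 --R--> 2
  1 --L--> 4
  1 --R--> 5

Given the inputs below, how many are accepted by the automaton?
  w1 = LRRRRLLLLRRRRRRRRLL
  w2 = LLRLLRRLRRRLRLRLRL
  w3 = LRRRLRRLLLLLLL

2

w1: 5 → 1 → 5 → 2 → 3 → 2 → 5 → 1 → 4 → 4 → 0 → 2 → 3 → 2 → 3 → 2 → 3 → 2 → 5 → 1  → end 1, accepted
w2: 5 → 1 → 4 → 0 → 3 → 0 → 2 → 3 → 0 → 2 → 3 → 2 → 5 → 2 → 5 → 2 → 5 → 2 → 5  → end 5, rejected
w3: 5 → 1 → 5 → 2 → 3 → 0 → 2 → 3 → 0 → 3 → 0 → 3 → 0 → 3 → 0  → end 0, accepted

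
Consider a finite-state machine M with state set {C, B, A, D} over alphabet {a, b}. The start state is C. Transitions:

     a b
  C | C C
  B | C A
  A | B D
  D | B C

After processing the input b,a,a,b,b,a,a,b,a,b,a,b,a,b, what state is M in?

Trace: C -b-> C -a-> C -a-> C -b-> C -b-> C -a-> C -a-> C -b-> C -a-> C -b-> C -a-> C -b-> C -a-> C -b-> C

C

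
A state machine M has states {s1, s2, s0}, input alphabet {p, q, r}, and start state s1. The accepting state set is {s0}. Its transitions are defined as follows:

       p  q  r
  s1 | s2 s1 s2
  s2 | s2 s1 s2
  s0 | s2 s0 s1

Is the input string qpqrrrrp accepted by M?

Trace: s1 -q-> s1 -p-> s2 -q-> s1 -r-> s2 -r-> s2 -r-> s2 -r-> s2 -p-> s2
End state s2 is not accepting.

No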